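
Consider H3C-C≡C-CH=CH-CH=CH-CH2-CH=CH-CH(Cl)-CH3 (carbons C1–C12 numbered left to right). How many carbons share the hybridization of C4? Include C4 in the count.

6

C4 is sp2 (one π bond).
C1: sp3
C2: sp
C3: sp
C4: sp2 ✓
C5: sp2 ✓
C6: sp2 ✓
C7: sp2 ✓
C8: sp3
C9: sp2 ✓
C10: sp2 ✓
C11: sp3
C12: sp3
6 carbons are sp2.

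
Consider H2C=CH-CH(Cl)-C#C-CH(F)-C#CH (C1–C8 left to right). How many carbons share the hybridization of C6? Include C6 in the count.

C6 is sp3 (only σ bonds).
C1: sp2
C2: sp2
C3: sp3 ✓
C4: sp
C5: sp
C6: sp3 ✓
C7: sp
C8: sp
2 carbons are sp3.

2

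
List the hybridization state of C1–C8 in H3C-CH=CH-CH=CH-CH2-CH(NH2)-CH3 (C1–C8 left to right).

C1 sp3, C2 sp2, C3 sp2, C4 sp2, C5 sp2, C6 sp3, C7 sp3, C8 sp3

C1: 4 σ bonds — 4 electron domains, sp3.
C2 has 3 σ bonds, plus one π bond: steric number 3 → sp2.
C3 (3 σ bonds, plus one π bond) has steric number 3: sp2.
C4 is sp2: 3 σ bonds, plus one π bond, 3 electron-density regions.
C5 has 3 σ bonds, plus one π bond: steric number 3 → sp2.
C6 carries 4 σ bonds, giving a steric number of 4, so it is sp3.
C7 has 4 σ bonds: steric number 4 → sp3.
C8 — 4 σ bonds. Steric number 4, so sp3.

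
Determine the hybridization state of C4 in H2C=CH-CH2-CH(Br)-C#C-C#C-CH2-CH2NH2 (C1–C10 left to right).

sp3

C4: 4 σ bonds — 4 electron domains, sp3.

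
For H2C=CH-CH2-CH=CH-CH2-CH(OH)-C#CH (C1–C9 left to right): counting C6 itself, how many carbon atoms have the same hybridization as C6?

3

C6 is sp3 (only σ bonds).
C1: sp2
C2: sp2
C3: sp3 ✓
C4: sp2
C5: sp2
C6: sp3 ✓
C7: sp3 ✓
C8: sp
C9: sp
3 carbons are sp3.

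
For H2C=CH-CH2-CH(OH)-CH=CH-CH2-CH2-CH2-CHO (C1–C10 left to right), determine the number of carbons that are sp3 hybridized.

C1: sp2
C2: sp2
C3: sp3 ✓
C4: sp3 ✓
C5: sp2
C6: sp2
C7: sp3 ✓
C8: sp3 ✓
C9: sp3 ✓
C10: sp2
C3, C4, C7, C8, C9 → 5 sp3 carbons.

5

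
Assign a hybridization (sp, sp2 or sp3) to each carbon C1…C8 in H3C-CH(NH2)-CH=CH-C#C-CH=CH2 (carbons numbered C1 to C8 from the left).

C1 sp3, C2 sp3, C3 sp2, C4 sp2, C5 sp, C6 sp, C7 sp2, C8 sp2

C1: 4 σ bonds; 4 regions of electron density → sp3.
C2 carries 4 σ bonds, giving a steric number of 4, so it is sp3.
C3: 3 σ bonds, plus one π bond — 3 electron domains, sp2.
C4: 3 σ bonds, plus one π bond — 3 electron domains, sp2.
C5 (2 σ bonds, plus two π bonds) has steric number 2: sp.
C6: 2 σ bonds, plus two π bonds; 2 regions of electron density → sp.
C7 (3 σ bonds, plus one π bond) has steric number 3: sp2.
C8 carries 3 σ bonds, plus one π bond, giving a steric number of 3, so it is sp2.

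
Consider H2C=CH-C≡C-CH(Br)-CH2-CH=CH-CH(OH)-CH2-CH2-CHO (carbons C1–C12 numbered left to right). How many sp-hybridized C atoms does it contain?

2

C1: sp2
C2: sp2
C3: sp ✓
C4: sp ✓
C5: sp3
C6: sp3
C7: sp2
C8: sp2
C9: sp3
C10: sp3
C11: sp3
C12: sp2
C3, C4 → 2 sp carbons.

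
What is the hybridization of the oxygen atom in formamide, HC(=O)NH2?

The oxygen atom — 1 σ bond and 2 lone pairs, plus one π bond. Steric number 3, so sp2.

sp²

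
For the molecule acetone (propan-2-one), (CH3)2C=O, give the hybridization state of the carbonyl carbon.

The carbonyl carbon has 3 σ bonds, plus one π bond: steric number 3 → sp2.

sp^2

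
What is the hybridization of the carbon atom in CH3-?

Three σ bonds + one lone pair = steric number 4 → sp3, pyramidal.

sp3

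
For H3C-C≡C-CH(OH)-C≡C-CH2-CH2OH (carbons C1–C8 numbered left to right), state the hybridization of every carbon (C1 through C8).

C1: 4 σ bonds; 4 regions of electron density → sp3.
C2 (2 σ bonds, plus two π bonds) has steric number 2: sp.
C3 is sp: 2 σ bonds, plus two π bonds, 2 electron-density regions.
C4: 4 σ bonds; 4 regions of electron density → sp3.
C5: 2 σ bonds, plus two π bonds; 2 regions of electron density → sp.
C6 — 2 σ bonds, plus two π bonds. Steric number 2, so sp.
C7 (4 σ bonds) has steric number 4: sp3.
C8 has 4 σ bonds: steric number 4 → sp3.

C1 sp3, C2 sp, C3 sp, C4 sp3, C5 sp, C6 sp, C7 sp3, C8 sp3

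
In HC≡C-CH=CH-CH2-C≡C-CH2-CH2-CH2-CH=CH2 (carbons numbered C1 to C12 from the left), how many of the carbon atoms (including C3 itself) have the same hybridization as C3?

C3 is sp2 (one π bond).
C1: sp
C2: sp
C3: sp2 ✓
C4: sp2 ✓
C5: sp3
C6: sp
C7: sp
C8: sp3
C9: sp3
C10: sp3
C11: sp2 ✓
C12: sp2 ✓
4 carbons are sp2.

4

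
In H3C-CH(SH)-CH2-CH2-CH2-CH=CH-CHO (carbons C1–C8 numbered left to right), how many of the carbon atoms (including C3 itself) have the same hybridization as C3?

5

C3 is sp3 (only σ bonds).
C1: sp3 ✓
C2: sp3 ✓
C3: sp3 ✓
C4: sp3 ✓
C5: sp3 ✓
C6: sp2
C7: sp2
C8: sp2
5 carbons are sp3.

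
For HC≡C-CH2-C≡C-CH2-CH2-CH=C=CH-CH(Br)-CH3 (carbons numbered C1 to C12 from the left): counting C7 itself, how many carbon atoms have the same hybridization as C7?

5

C7 is sp3 (only σ bonds).
C1: sp
C2: sp
C3: sp3 ✓
C4: sp
C5: sp
C6: sp3 ✓
C7: sp3 ✓
C8: sp2
C9: sp
C10: sp2
C11: sp3 ✓
C12: sp3 ✓
5 carbons are sp3.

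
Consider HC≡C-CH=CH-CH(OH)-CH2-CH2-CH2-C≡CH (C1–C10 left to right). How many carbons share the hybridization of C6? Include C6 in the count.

4

C6 is sp3 (only σ bonds).
C1: sp
C2: sp
C3: sp2
C4: sp2
C5: sp3 ✓
C6: sp3 ✓
C7: sp3 ✓
C8: sp3 ✓
C9: sp
C10: sp
4 carbons are sp3.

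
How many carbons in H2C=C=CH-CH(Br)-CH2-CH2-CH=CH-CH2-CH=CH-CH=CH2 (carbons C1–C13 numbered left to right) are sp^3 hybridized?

C1: sp2
C2: sp
C3: sp2
C4: sp3 ✓
C5: sp3 ✓
C6: sp3 ✓
C7: sp2
C8: sp2
C9: sp3 ✓
C10: sp2
C11: sp2
C12: sp2
C13: sp2
C4, C5, C6, C9 → 4 sp3 carbons.

4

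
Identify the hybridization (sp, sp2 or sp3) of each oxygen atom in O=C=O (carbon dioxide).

One σ bond + two lone pairs = steric number 3 → sp2.

sp²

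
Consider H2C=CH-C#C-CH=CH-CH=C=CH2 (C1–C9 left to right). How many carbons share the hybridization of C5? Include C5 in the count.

6

C5 is sp2 (one π bond).
C1: sp2 ✓
C2: sp2 ✓
C3: sp
C4: sp
C5: sp2 ✓
C6: sp2 ✓
C7: sp2 ✓
C8: sp
C9: sp2 ✓
6 carbons are sp2.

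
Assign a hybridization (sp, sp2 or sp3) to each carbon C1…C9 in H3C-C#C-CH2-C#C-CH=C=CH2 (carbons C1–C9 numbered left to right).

C1 sp3, C2 sp, C3 sp, C4 sp3, C5 sp, C6 sp, C7 sp2, C8 sp, C9 sp2

C1: 4 σ bonds — 4 electron domains, sp3.
C2 is sp: 2 σ bonds, plus two π bonds, 2 electron-density regions.
C3 carries 2 σ bonds, plus two π bonds, giving a steric number of 2, so it is sp.
C4: 4 σ bonds — 4 electron domains, sp3.
C5 — 2 σ bonds, plus two π bonds. Steric number 2, so sp.
C6: 2 σ bonds, plus two π bonds — 2 electron domains, sp.
C7: 3 σ bonds, plus one π bond — 3 electron domains, sp2.
C8: 2 σ bonds, plus two π bonds; 2 regions of electron density → sp.
C9 (3 σ bonds, plus one π bond) has steric number 3: sp2.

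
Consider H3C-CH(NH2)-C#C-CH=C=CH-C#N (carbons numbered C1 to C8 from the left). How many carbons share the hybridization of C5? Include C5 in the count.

C5 is sp2 (one π bond).
C1: sp3
C2: sp3
C3: sp
C4: sp
C5: sp2 ✓
C6: sp
C7: sp2 ✓
C8: sp
2 carbons are sp2.

2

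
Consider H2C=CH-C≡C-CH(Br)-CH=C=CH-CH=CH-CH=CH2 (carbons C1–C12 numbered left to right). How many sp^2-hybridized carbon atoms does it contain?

C1: sp2 ✓
C2: sp2 ✓
C3: sp
C4: sp
C5: sp3
C6: sp2 ✓
C7: sp
C8: sp2 ✓
C9: sp2 ✓
C10: sp2 ✓
C11: sp2 ✓
C12: sp2 ✓
C1, C2, C6, C8, C9, C10, C11, C12 → 8 sp2 carbons.

8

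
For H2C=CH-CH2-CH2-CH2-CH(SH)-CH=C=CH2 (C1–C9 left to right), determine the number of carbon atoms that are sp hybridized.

1

C1: sp2
C2: sp2
C3: sp3
C4: sp3
C5: sp3
C6: sp3
C7: sp2
C8: sp ✓
C9: sp2
C8 → 1 sp carbon.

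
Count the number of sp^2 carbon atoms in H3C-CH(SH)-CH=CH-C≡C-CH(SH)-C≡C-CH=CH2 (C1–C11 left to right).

C1: sp3
C2: sp3
C3: sp2 ✓
C4: sp2 ✓
C5: sp
C6: sp
C7: sp3
C8: sp
C9: sp
C10: sp2 ✓
C11: sp2 ✓
C3, C4, C10, C11 → 4 sp2 carbons.

4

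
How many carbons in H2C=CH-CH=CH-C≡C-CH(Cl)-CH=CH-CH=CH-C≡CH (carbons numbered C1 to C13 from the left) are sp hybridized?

4

C1: sp2
C2: sp2
C3: sp2
C4: sp2
C5: sp ✓
C6: sp ✓
C7: sp3
C8: sp2
C9: sp2
C10: sp2
C11: sp2
C12: sp ✓
C13: sp ✓
C5, C6, C12, C13 → 4 sp carbons.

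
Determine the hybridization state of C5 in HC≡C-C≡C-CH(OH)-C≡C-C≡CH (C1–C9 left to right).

C5 carries 4 σ bonds, giving a steric number of 4, so it is sp3.

sp3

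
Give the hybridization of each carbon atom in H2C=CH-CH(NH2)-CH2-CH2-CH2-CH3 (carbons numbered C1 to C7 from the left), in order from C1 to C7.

C1 — 3 σ bonds, plus one π bond. Steric number 3, so sp2.
C2 is sp2: 3 σ bonds, plus one π bond, 3 electron-density regions.
C3 (4 σ bonds) has steric number 4: sp3.
C4 (4 σ bonds) has steric number 4: sp3.
C5 is sp3: 4 σ bonds, 4 electron-density regions.
C6 is sp3: 4 σ bonds, 4 electron-density regions.
C7: 4 σ bonds; 4 regions of electron density → sp3.

C1 sp2, C2 sp2, C3 sp3, C4 sp3, C5 sp3, C6 sp3, C7 sp3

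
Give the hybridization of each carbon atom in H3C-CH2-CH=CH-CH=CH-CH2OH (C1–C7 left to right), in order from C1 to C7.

C1 — 4 σ bonds. Steric number 4, so sp3.
C2 — 4 σ bonds. Steric number 4, so sp3.
C3: 3 σ bonds, plus one π bond — 3 electron domains, sp2.
C4 — 3 σ bonds, plus one π bond. Steric number 3, so sp2.
C5 (3 σ bonds, plus one π bond) has steric number 3: sp2.
C6 has 3 σ bonds, plus one π bond: steric number 3 → sp2.
C7 has 4 σ bonds: steric number 4 → sp3.

C1 sp3, C2 sp3, C3 sp2, C4 sp2, C5 sp2, C6 sp2, C7 sp3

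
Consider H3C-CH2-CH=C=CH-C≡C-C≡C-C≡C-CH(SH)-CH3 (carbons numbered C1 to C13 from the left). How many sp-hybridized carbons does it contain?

7

C1: sp3
C2: sp3
C3: sp2
C4: sp ✓
C5: sp2
C6: sp ✓
C7: sp ✓
C8: sp ✓
C9: sp ✓
C10: sp ✓
C11: sp ✓
C12: sp3
C13: sp3
C4, C6, C7, C8, C9, C10, C11 → 7 sp carbons.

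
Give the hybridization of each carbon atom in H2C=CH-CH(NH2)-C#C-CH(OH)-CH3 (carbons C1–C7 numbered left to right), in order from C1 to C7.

C1: 3 σ bonds, plus one π bond — 3 electron domains, sp2.
C2 — 3 σ bonds, plus one π bond. Steric number 3, so sp2.
C3 has 4 σ bonds: steric number 4 → sp3.
C4 has 2 σ bonds, plus two π bonds: steric number 2 → sp.
C5: 2 σ bonds, plus two π bonds — 2 electron domains, sp.
C6 has 4 σ bonds: steric number 4 → sp3.
C7: 4 σ bonds — 4 electron domains, sp3.

C1 sp2, C2 sp2, C3 sp3, C4 sp, C5 sp, C6 sp3, C7 sp3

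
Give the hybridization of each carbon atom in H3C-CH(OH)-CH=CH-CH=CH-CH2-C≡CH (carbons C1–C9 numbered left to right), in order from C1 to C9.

C1 is sp3: 4 σ bonds, 4 electron-density regions.
C2 has 4 σ bonds: steric number 4 → sp3.
C3 — 3 σ bonds, plus one π bond. Steric number 3, so sp2.
C4 — 3 σ bonds, plus one π bond. Steric number 3, so sp2.
C5 is sp2: 3 σ bonds, plus one π bond, 3 electron-density regions.
C6 is sp2: 3 σ bonds, plus one π bond, 3 electron-density regions.
C7 carries 4 σ bonds, giving a steric number of 4, so it is sp3.
C8 carries 2 σ bonds, plus two π bonds, giving a steric number of 2, so it is sp.
C9 is sp: 2 σ bonds, plus two π bonds, 2 electron-density regions.

C1 sp3, C2 sp3, C3 sp2, C4 sp2, C5 sp2, C6 sp2, C7 sp3, C8 sp, C9 sp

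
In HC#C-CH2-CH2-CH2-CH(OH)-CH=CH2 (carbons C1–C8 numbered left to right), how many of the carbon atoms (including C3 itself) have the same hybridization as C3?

C3 is sp3 (only σ bonds).
C1: sp
C2: sp
C3: sp3 ✓
C4: sp3 ✓
C5: sp3 ✓
C6: sp3 ✓
C7: sp2
C8: sp2
4 carbons are sp3.

4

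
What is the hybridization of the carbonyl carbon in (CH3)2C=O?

The carbonyl carbon carries 3 σ bonds, plus one π bond, giving a steric number of 3, so it is sp2.

sp^2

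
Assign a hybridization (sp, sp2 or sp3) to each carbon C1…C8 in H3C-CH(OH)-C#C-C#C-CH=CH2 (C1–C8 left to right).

C1 carries 4 σ bonds, giving a steric number of 4, so it is sp3.
C2: 4 σ bonds; 4 regions of electron density → sp3.
C3 — 2 σ bonds, plus two π bonds. Steric number 2, so sp.
C4 (2 σ bonds, plus two π bonds) has steric number 2: sp.
C5: 2 σ bonds, plus two π bonds; 2 regions of electron density → sp.
C6 (2 σ bonds, plus two π bonds) has steric number 2: sp.
C7 has 3 σ bonds, plus one π bond: steric number 3 → sp2.
C8: 3 σ bonds, plus one π bond — 3 electron domains, sp2.

C1 sp3, C2 sp3, C3 sp, C4 sp, C5 sp, C6 sp, C7 sp2, C8 sp2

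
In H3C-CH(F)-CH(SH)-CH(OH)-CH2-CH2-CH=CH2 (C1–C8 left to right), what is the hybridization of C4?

C4: 4 σ bonds; 4 regions of electron density → sp3.

sp^3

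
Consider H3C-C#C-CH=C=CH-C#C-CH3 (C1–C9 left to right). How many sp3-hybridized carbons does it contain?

2

C1: sp3 ✓
C2: sp
C3: sp
C4: sp2
C5: sp
C6: sp2
C7: sp
C8: sp
C9: sp3 ✓
C1, C9 → 2 sp3 carbons.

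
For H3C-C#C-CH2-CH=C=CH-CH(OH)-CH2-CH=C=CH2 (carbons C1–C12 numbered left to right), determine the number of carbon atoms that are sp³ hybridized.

C1: sp3 ✓
C2: sp
C3: sp
C4: sp3 ✓
C5: sp2
C6: sp
C7: sp2
C8: sp3 ✓
C9: sp3 ✓
C10: sp2
C11: sp
C12: sp2
C1, C4, C8, C9 → 4 sp3 carbons.

4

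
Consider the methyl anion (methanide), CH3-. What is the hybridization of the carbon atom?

sp3

Three σ bonds + one lone pair = steric number 4 → sp3, pyramidal.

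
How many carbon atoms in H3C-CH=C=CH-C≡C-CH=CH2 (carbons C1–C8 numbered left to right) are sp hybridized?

3

C1: sp3
C2: sp2
C3: sp ✓
C4: sp2
C5: sp ✓
C6: sp ✓
C7: sp2
C8: sp2
C3, C5, C6 → 3 sp carbons.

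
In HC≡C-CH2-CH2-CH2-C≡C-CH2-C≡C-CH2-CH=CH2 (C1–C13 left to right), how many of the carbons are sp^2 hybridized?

2

C1: sp
C2: sp
C3: sp3
C4: sp3
C5: sp3
C6: sp
C7: sp
C8: sp3
C9: sp
C10: sp
C11: sp3
C12: sp2 ✓
C13: sp2 ✓
C12, C13 → 2 sp2 carbons.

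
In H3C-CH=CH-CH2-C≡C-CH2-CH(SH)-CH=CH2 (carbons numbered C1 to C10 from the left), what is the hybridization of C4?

C4 — 4 σ bonds. Steric number 4, so sp3.

sp³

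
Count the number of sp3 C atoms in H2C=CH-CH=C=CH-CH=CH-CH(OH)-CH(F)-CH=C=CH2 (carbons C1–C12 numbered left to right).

2

C1: sp2
C2: sp2
C3: sp2
C4: sp
C5: sp2
C6: sp2
C7: sp2
C8: sp3 ✓
C9: sp3 ✓
C10: sp2
C11: sp
C12: sp2
C8, C9 → 2 sp3 carbons.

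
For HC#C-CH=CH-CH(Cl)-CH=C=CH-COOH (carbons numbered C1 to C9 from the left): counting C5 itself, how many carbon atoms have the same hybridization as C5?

C5 is sp3 (only σ bonds).
C1: sp
C2: sp
C3: sp2
C4: sp2
C5: sp3 ✓
C6: sp2
C7: sp
C8: sp2
C9: sp2
1 carbon is sp3.

1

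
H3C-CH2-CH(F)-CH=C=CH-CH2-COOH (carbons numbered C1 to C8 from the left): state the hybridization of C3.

C3 — 4 σ bonds. Steric number 4, so sp3.

sp³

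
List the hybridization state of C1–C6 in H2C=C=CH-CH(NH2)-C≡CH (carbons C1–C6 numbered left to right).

C1 carries 3 σ bonds, plus one π bond, giving a steric number of 3, so it is sp2.
C2 has 2 σ bonds, plus two π bonds: steric number 2 → sp.
C3 has 3 σ bonds, plus one π bond: steric number 3 → sp2.
C4 (4 σ bonds) has steric number 4: sp3.
C5: 2 σ bonds, plus two π bonds — 2 electron domains, sp.
C6 — 2 σ bonds, plus two π bonds. Steric number 2, so sp.

C1 sp2, C2 sp, C3 sp2, C4 sp3, C5 sp, C6 sp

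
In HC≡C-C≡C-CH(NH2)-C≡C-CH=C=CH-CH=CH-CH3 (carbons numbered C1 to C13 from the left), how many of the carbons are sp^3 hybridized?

2

C1: sp
C2: sp
C3: sp
C4: sp
C5: sp3 ✓
C6: sp
C7: sp
C8: sp2
C9: sp
C10: sp2
C11: sp2
C12: sp2
C13: sp3 ✓
C5, C13 → 2 sp3 carbons.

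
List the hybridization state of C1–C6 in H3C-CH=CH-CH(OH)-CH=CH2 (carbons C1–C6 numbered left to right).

C1 sp3, C2 sp2, C3 sp2, C4 sp3, C5 sp2, C6 sp2

C1 (4 σ bonds) has steric number 4: sp3.
C2 is sp2: 3 σ bonds, plus one π bond, 3 electron-density regions.
C3 has 3 σ bonds, plus one π bond: steric number 3 → sp2.
C4 — 4 σ bonds. Steric number 4, so sp3.
C5: 3 σ bonds, plus one π bond — 3 electron domains, sp2.
C6 carries 3 σ bonds, plus one π bond, giving a steric number of 3, so it is sp2.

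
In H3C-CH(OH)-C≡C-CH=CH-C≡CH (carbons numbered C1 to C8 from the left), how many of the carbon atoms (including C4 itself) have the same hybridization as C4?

4

C4 is sp (two π bonds).
C1: sp3
C2: sp3
C3: sp ✓
C4: sp ✓
C5: sp2
C6: sp2
C7: sp ✓
C8: sp ✓
4 carbons are sp.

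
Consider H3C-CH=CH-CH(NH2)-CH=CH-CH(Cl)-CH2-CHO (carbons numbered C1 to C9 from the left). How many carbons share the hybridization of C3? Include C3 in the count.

C3 is sp2 (one π bond).
C1: sp3
C2: sp2 ✓
C3: sp2 ✓
C4: sp3
C5: sp2 ✓
C6: sp2 ✓
C7: sp3
C8: sp3
C9: sp2 ✓
5 carbons are sp2.

5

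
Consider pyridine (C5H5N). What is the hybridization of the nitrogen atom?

sp2

N has two σ bonds and one lone pair in the ring plane (steric number 3 → sp2); its p orbital contributes one electron to the aromatic π system via the C=N double bond.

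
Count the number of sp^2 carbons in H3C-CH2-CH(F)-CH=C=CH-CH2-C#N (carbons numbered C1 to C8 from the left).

C1: sp3
C2: sp3
C3: sp3
C4: sp2 ✓
C5: sp
C6: sp2 ✓
C7: sp3
C8: sp
C4, C6 → 2 sp2 carbons.

2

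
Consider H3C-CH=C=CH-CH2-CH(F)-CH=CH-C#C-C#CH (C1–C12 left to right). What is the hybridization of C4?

C4: 3 σ bonds, plus one π bond; 3 regions of electron density → sp2.

sp^2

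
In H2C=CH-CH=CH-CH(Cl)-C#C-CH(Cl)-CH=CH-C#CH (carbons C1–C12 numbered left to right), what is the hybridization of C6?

sp

C6: 2 σ bonds, plus two π bonds — 2 electron domains, sp.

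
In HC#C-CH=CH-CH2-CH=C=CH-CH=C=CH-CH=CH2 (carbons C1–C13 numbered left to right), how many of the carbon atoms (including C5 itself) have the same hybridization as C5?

C5 is sp3 (only σ bonds).
C1: sp
C2: sp
C3: sp2
C4: sp2
C5: sp3 ✓
C6: sp2
C7: sp
C8: sp2
C9: sp2
C10: sp
C11: sp2
C12: sp2
C13: sp2
1 carbon is sp3.

1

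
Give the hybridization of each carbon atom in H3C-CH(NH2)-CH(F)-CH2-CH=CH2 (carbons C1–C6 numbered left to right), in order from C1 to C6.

C1 — 4 σ bonds. Steric number 4, so sp3.
C2 has 4 σ bonds: steric number 4 → sp3.
C3 — 4 σ bonds. Steric number 4, so sp3.
C4: 4 σ bonds — 4 electron domains, sp3.
C5: 3 σ bonds, plus one π bond; 3 regions of electron density → sp2.
C6 — 3 σ bonds, plus one π bond. Steric number 3, so sp2.

C1 sp3, C2 sp3, C3 sp3, C4 sp3, C5 sp2, C6 sp2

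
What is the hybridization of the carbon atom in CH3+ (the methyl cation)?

sp²

Three σ bonds to H, empty p orbital → sp2, trigonal planar.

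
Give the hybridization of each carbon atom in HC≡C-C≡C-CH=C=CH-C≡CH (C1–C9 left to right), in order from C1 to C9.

C1 carries 2 σ bonds, plus two π bonds, giving a steric number of 2, so it is sp.
C2 (2 σ bonds, plus two π bonds) has steric number 2: sp.
C3 carries 2 σ bonds, plus two π bonds, giving a steric number of 2, so it is sp.
C4 has 2 σ bonds, plus two π bonds: steric number 2 → sp.
C5 has 3 σ bonds, plus one π bond: steric number 3 → sp2.
C6 (2 σ bonds, plus two π bonds) has steric number 2: sp.
C7 carries 3 σ bonds, plus one π bond, giving a steric number of 3, so it is sp2.
C8 is sp: 2 σ bonds, plus two π bonds, 2 electron-density regions.
C9 carries 2 σ bonds, plus two π bonds, giving a steric number of 2, so it is sp.

C1 sp, C2 sp, C3 sp, C4 sp, C5 sp2, C6 sp, C7 sp2, C8 sp, C9 sp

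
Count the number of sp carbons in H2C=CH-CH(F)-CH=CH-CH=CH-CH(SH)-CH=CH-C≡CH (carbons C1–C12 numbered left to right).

2

C1: sp2
C2: sp2
C3: sp3
C4: sp2
C5: sp2
C6: sp2
C7: sp2
C8: sp3
C9: sp2
C10: sp2
C11: sp ✓
C12: sp ✓
C11, C12 → 2 sp carbons.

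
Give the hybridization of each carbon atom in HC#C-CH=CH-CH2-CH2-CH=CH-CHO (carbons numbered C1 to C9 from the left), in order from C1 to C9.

C1 sp, C2 sp, C3 sp2, C4 sp2, C5 sp3, C6 sp3, C7 sp2, C8 sp2, C9 sp2

C1 carries 2 σ bonds, plus two π bonds, giving a steric number of 2, so it is sp.
C2 carries 2 σ bonds, plus two π bonds, giving a steric number of 2, so it is sp.
C3 is sp2: 3 σ bonds, plus one π bond, 3 electron-density regions.
C4 is sp2: 3 σ bonds, plus one π bond, 3 electron-density regions.
C5 is sp3: 4 σ bonds, 4 electron-density regions.
C6 — 4 σ bonds. Steric number 4, so sp3.
C7 (3 σ bonds, plus one π bond) has steric number 3: sp2.
C8 (3 σ bonds, plus one π bond) has steric number 3: sp2.
C9 is sp2: 3 σ bonds, plus one π bond, 3 electron-density regions.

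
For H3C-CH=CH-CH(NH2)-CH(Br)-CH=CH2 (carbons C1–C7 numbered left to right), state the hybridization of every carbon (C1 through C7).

C1 sp3, C2 sp2, C3 sp2, C4 sp3, C5 sp3, C6 sp2, C7 sp2

C1 carries 4 σ bonds, giving a steric number of 4, so it is sp3.
C2: 3 σ bonds, plus one π bond; 3 regions of electron density → sp2.
C3: 3 σ bonds, plus one π bond; 3 regions of electron density → sp2.
C4: 4 σ bonds — 4 electron domains, sp3.
C5: 4 σ bonds; 4 regions of electron density → sp3.
C6 (3 σ bonds, plus one π bond) has steric number 3: sp2.
C7: 3 σ bonds, plus one π bond — 3 electron domains, sp2.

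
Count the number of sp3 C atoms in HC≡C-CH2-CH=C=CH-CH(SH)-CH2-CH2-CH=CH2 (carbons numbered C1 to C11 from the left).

C1: sp
C2: sp
C3: sp3 ✓
C4: sp2
C5: sp
C6: sp2
C7: sp3 ✓
C8: sp3 ✓
C9: sp3 ✓
C10: sp2
C11: sp2
C3, C7, C8, C9 → 4 sp3 carbons.

4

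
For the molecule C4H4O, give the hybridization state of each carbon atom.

Each carbon atom is sp2: 3 σ bonds, plus one π bond, 3 electron-density regions.

sp²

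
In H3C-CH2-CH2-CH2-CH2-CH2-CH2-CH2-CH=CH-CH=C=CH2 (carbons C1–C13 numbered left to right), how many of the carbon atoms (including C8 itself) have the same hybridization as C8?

8

C8 is sp3 (only σ bonds).
C1: sp3 ✓
C2: sp3 ✓
C3: sp3 ✓
C4: sp3 ✓
C5: sp3 ✓
C6: sp3 ✓
C7: sp3 ✓
C8: sp3 ✓
C9: sp2
C10: sp2
C11: sp2
C12: sp
C13: sp2
8 carbons are sp3.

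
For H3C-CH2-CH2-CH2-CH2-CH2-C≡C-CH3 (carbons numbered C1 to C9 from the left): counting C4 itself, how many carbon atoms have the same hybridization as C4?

C4 is sp3 (only σ bonds).
C1: sp3 ✓
C2: sp3 ✓
C3: sp3 ✓
C4: sp3 ✓
C5: sp3 ✓
C6: sp3 ✓
C7: sp
C8: sp
C9: sp3 ✓
7 carbons are sp3.

7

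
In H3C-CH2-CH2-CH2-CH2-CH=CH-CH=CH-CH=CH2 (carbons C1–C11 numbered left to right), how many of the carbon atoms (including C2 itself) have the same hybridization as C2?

5

C2 is sp3 (only σ bonds).
C1: sp3 ✓
C2: sp3 ✓
C3: sp3 ✓
C4: sp3 ✓
C5: sp3 ✓
C6: sp2
C7: sp2
C8: sp2
C9: sp2
C10: sp2
C11: sp2
5 carbons are sp3.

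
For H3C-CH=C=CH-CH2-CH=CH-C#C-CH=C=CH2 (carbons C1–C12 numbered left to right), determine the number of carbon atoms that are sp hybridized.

4

C1: sp3
C2: sp2
C3: sp ✓
C4: sp2
C5: sp3
C6: sp2
C7: sp2
C8: sp ✓
C9: sp ✓
C10: sp2
C11: sp ✓
C12: sp2
C3, C8, C9, C11 → 4 sp carbons.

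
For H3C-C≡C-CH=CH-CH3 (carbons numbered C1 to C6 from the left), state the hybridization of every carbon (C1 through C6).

C1 sp3, C2 sp, C3 sp, C4 sp2, C5 sp2, C6 sp3

C1 is sp3: 4 σ bonds, 4 electron-density regions.
C2 has 2 σ bonds, plus two π bonds: steric number 2 → sp.
C3 — 2 σ bonds, plus two π bonds. Steric number 2, so sp.
C4 is sp2: 3 σ bonds, plus one π bond, 3 electron-density regions.
C5 — 3 σ bonds, plus one π bond. Steric number 3, so sp2.
C6 has 4 σ bonds: steric number 4 → sp3.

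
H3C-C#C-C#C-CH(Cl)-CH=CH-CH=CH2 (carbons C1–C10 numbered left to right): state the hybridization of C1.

C1 has 4 σ bonds: steric number 4 → sp3.

sp^3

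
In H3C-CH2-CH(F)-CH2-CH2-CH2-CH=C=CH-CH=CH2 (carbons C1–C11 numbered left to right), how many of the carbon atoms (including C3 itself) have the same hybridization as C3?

6

C3 is sp3 (only σ bonds).
C1: sp3 ✓
C2: sp3 ✓
C3: sp3 ✓
C4: sp3 ✓
C5: sp3 ✓
C6: sp3 ✓
C7: sp2
C8: sp
C9: sp2
C10: sp2
C11: sp2
6 carbons are sp3.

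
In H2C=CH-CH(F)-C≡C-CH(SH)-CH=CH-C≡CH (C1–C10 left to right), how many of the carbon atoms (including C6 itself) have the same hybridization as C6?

2

C6 is sp3 (only σ bonds).
C1: sp2
C2: sp2
C3: sp3 ✓
C4: sp
C5: sp
C6: sp3 ✓
C7: sp2
C8: sp2
C9: sp
C10: sp
2 carbons are sp3.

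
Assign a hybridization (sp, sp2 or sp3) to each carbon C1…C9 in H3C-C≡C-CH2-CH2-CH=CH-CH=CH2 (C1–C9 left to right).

C1 sp3, C2 sp, C3 sp, C4 sp3, C5 sp3, C6 sp2, C7 sp2, C8 sp2, C9 sp2

C1 (4 σ bonds) has steric number 4: sp3.
C2 (2 σ bonds, plus two π bonds) has steric number 2: sp.
C3 is sp: 2 σ bonds, plus two π bonds, 2 electron-density regions.
C4: 4 σ bonds; 4 regions of electron density → sp3.
C5: 4 σ bonds — 4 electron domains, sp3.
C6: 3 σ bonds, plus one π bond — 3 electron domains, sp2.
C7 carries 3 σ bonds, plus one π bond, giving a steric number of 3, so it is sp2.
C8 is sp2: 3 σ bonds, plus one π bond, 3 electron-density regions.
C9 — 3 σ bonds, plus one π bond. Steric number 3, so sp2.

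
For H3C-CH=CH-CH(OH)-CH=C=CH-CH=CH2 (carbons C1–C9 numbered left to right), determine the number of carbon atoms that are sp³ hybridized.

C1: sp3 ✓
C2: sp2
C3: sp2
C4: sp3 ✓
C5: sp2
C6: sp
C7: sp2
C8: sp2
C9: sp2
C1, C4 → 2 sp3 carbons.

2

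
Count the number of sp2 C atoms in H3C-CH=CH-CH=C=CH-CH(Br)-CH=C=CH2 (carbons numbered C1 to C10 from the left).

6

C1: sp3
C2: sp2 ✓
C3: sp2 ✓
C4: sp2 ✓
C5: sp
C6: sp2 ✓
C7: sp3
C8: sp2 ✓
C9: sp
C10: sp2 ✓
C2, C3, C4, C6, C8, C10 → 6 sp2 carbons.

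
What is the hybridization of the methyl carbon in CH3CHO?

sp^3

The methyl carbon carries 4 σ bonds, giving a steric number of 4, so it is sp3.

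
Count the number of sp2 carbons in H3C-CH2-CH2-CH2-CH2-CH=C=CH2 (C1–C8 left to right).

2

C1: sp3
C2: sp3
C3: sp3
C4: sp3
C5: sp3
C6: sp2 ✓
C7: sp
C8: sp2 ✓
C6, C8 → 2 sp2 carbons.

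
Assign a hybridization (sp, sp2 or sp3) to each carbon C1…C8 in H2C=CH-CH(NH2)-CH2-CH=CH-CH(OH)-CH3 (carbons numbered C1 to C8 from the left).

C1 is sp2: 3 σ bonds, plus one π bond, 3 electron-density regions.
C2 — 3 σ bonds, plus one π bond. Steric number 3, so sp2.
C3 — 4 σ bonds. Steric number 4, so sp3.
C4 carries 4 σ bonds, giving a steric number of 4, so it is sp3.
C5 has 3 σ bonds, plus one π bond: steric number 3 → sp2.
C6 carries 3 σ bonds, plus one π bond, giving a steric number of 3, so it is sp2.
C7 carries 4 σ bonds, giving a steric number of 4, so it is sp3.
C8 is sp3: 4 σ bonds, 4 electron-density regions.

C1 sp2, C2 sp2, C3 sp3, C4 sp3, C5 sp2, C6 sp2, C7 sp3, C8 sp3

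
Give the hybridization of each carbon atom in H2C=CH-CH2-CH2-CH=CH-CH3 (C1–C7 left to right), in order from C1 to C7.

C1 — 3 σ bonds, plus one π bond. Steric number 3, so sp2.
C2 has 3 σ bonds, plus one π bond: steric number 3 → sp2.
C3 has 4 σ bonds: steric number 4 → sp3.
C4: 4 σ bonds; 4 regions of electron density → sp3.
C5: 3 σ bonds, plus one π bond; 3 regions of electron density → sp2.
C6 (3 σ bonds, plus one π bond) has steric number 3: sp2.
C7 is sp3: 4 σ bonds, 4 electron-density regions.

C1 sp2, C2 sp2, C3 sp3, C4 sp3, C5 sp2, C6 sp2, C7 sp3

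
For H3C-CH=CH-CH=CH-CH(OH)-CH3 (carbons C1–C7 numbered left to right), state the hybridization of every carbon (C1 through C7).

C1 sp3, C2 sp2, C3 sp2, C4 sp2, C5 sp2, C6 sp3, C7 sp3

C1 is sp3: 4 σ bonds, 4 electron-density regions.
C2 is sp2: 3 σ bonds, plus one π bond, 3 electron-density regions.
C3: 3 σ bonds, plus one π bond; 3 regions of electron density → sp2.
C4 is sp2: 3 σ bonds, plus one π bond, 3 electron-density regions.
C5 — 3 σ bonds, plus one π bond. Steric number 3, so sp2.
C6: 4 σ bonds — 4 electron domains, sp3.
C7 has 4 σ bonds: steric number 4 → sp3.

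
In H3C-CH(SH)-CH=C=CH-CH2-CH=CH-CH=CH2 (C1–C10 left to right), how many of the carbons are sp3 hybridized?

3

C1: sp3 ✓
C2: sp3 ✓
C3: sp2
C4: sp
C5: sp2
C6: sp3 ✓
C7: sp2
C8: sp2
C9: sp2
C10: sp2
C1, C2, C6 → 3 sp3 carbons.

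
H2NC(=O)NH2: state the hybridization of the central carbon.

The central carbon carries 3 σ bonds, plus one π bond, giving a steric number of 3, so it is sp2.

sp²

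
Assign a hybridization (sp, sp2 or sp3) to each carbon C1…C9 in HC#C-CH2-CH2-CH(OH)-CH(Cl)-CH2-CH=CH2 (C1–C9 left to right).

C1 (2 σ bonds, plus two π bonds) has steric number 2: sp.
C2 has 2 σ bonds, plus two π bonds: steric number 2 → sp.
C3 carries 4 σ bonds, giving a steric number of 4, so it is sp3.
C4: 4 σ bonds; 4 regions of electron density → sp3.
C5: 4 σ bonds; 4 regions of electron density → sp3.
C6 has 4 σ bonds: steric number 4 → sp3.
C7 is sp3: 4 σ bonds, 4 electron-density regions.
C8 carries 3 σ bonds, plus one π bond, giving a steric number of 3, so it is sp2.
C9 has 3 σ bonds, plus one π bond: steric number 3 → sp2.

C1 sp, C2 sp, C3 sp3, C4 sp3, C5 sp3, C6 sp3, C7 sp3, C8 sp2, C9 sp2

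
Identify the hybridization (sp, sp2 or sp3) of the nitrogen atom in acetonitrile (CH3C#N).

N has one σ bond and one lone pair: steric number 2 → sp.

sp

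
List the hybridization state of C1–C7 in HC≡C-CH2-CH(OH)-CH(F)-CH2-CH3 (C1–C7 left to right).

C1 sp, C2 sp, C3 sp3, C4 sp3, C5 sp3, C6 sp3, C7 sp3

C1 — 2 σ bonds, plus two π bonds. Steric number 2, so sp.
C2 — 2 σ bonds, plus two π bonds. Steric number 2, so sp.
C3 (4 σ bonds) has steric number 4: sp3.
C4 is sp3: 4 σ bonds, 4 electron-density regions.
C5 carries 4 σ bonds, giving a steric number of 4, so it is sp3.
C6 has 4 σ bonds: steric number 4 → sp3.
C7 — 4 σ bonds. Steric number 4, so sp3.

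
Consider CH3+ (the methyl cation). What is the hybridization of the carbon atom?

sp^2

Three σ bonds to H, empty p orbital → sp2, trigonal planar.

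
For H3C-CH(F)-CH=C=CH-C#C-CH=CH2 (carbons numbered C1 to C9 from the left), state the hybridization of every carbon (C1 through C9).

C1 (4 σ bonds) has steric number 4: sp3.
C2: 4 σ bonds — 4 electron domains, sp3.
C3 carries 3 σ bonds, plus one π bond, giving a steric number of 3, so it is sp2.
C4 (2 σ bonds, plus two π bonds) has steric number 2: sp.
C5 — 3 σ bonds, plus one π bond. Steric number 3, so sp2.
C6 (2 σ bonds, plus two π bonds) has steric number 2: sp.
C7: 2 σ bonds, plus two π bonds — 2 electron domains, sp.
C8 is sp2: 3 σ bonds, plus one π bond, 3 electron-density regions.
C9 carries 3 σ bonds, plus one π bond, giving a steric number of 3, so it is sp2.

C1 sp3, C2 sp3, C3 sp2, C4 sp, C5 sp2, C6 sp, C7 sp, C8 sp2, C9 sp2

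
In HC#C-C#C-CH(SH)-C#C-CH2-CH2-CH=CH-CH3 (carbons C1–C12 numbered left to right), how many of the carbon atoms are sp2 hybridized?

C1: sp
C2: sp
C3: sp
C4: sp
C5: sp3
C6: sp
C7: sp
C8: sp3
C9: sp3
C10: sp2 ✓
C11: sp2 ✓
C12: sp3
C10, C11 → 2 sp2 carbons.

2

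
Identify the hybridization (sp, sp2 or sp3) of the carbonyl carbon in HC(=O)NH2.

sp²

The carbonyl carbon carries 3 σ bonds, plus one π bond, giving a steric number of 3, so it is sp2.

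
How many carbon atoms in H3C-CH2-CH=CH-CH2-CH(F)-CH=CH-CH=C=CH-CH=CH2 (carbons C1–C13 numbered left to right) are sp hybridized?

1

C1: sp3
C2: sp3
C3: sp2
C4: sp2
C5: sp3
C6: sp3
C7: sp2
C8: sp2
C9: sp2
C10: sp ✓
C11: sp2
C12: sp2
C13: sp2
C10 → 1 sp carbon.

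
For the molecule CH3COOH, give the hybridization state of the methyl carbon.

The methyl carbon has 4 σ bonds: steric number 4 → sp3.

sp3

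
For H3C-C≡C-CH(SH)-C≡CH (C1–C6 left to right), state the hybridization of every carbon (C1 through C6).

C1 sp3, C2 sp, C3 sp, C4 sp3, C5 sp, C6 sp

C1: 4 σ bonds; 4 regions of electron density → sp3.
C2 is sp: 2 σ bonds, plus two π bonds, 2 electron-density regions.
C3 carries 2 σ bonds, plus two π bonds, giving a steric number of 2, so it is sp.
C4: 4 σ bonds — 4 electron domains, sp3.
C5 is sp: 2 σ bonds, plus two π bonds, 2 electron-density regions.
C6: 2 σ bonds, plus two π bonds; 2 regions of electron density → sp.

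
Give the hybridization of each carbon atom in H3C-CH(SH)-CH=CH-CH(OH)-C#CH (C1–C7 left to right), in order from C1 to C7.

C1 — 4 σ bonds. Steric number 4, so sp3.
C2 is sp3: 4 σ bonds, 4 electron-density regions.
C3 carries 3 σ bonds, plus one π bond, giving a steric number of 3, so it is sp2.
C4: 3 σ bonds, plus one π bond — 3 electron domains, sp2.
C5 has 4 σ bonds: steric number 4 → sp3.
C6 has 2 σ bonds, plus two π bonds: steric number 2 → sp.
C7: 2 σ bonds, plus two π bonds; 2 regions of electron density → sp.

C1 sp3, C2 sp3, C3 sp2, C4 sp2, C5 sp3, C6 sp, C7 sp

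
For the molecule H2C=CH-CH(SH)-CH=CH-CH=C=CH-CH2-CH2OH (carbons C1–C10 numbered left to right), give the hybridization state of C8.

C8: 3 σ bonds, plus one π bond — 3 electron domains, sp2.

sp2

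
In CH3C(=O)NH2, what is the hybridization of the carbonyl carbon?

sp2

The carbonyl carbon — 3 σ bonds, plus one π bond. Steric number 3, so sp2.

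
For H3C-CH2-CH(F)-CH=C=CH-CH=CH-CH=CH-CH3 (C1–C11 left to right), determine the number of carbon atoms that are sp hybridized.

1

C1: sp3
C2: sp3
C3: sp3
C4: sp2
C5: sp ✓
C6: sp2
C7: sp2
C8: sp2
C9: sp2
C10: sp2
C11: sp3
C5 → 1 sp carbon.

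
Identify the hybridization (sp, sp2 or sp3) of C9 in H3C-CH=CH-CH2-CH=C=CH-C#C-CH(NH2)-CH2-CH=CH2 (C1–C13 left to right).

C9 (2 σ bonds, plus two π bonds) has steric number 2: sp.

sp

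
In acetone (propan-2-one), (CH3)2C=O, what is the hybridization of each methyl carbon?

sp^3

Each methyl carbon has 4 σ bonds: steric number 4 → sp3.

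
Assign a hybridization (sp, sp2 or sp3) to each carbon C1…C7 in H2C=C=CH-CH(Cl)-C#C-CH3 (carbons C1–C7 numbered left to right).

C1: 3 σ bonds, plus one π bond; 3 regions of electron density → sp2.
C2 is sp: 2 σ bonds, plus two π bonds, 2 electron-density regions.
C3 — 3 σ bonds, plus one π bond. Steric number 3, so sp2.
C4 is sp3: 4 σ bonds, 4 electron-density regions.
C5: 2 σ bonds, plus two π bonds — 2 electron domains, sp.
C6 carries 2 σ bonds, plus two π bonds, giving a steric number of 2, so it is sp.
C7: 4 σ bonds; 4 regions of electron density → sp3.

C1 sp2, C2 sp, C3 sp2, C4 sp3, C5 sp, C6 sp, C7 sp3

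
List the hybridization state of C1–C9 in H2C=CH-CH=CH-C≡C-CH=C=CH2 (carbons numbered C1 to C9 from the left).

C1 sp2, C2 sp2, C3 sp2, C4 sp2, C5 sp, C6 sp, C7 sp2, C8 sp, C9 sp2

C1 has 3 σ bonds, plus one π bond: steric number 3 → sp2.
C2: 3 σ bonds, plus one π bond — 3 electron domains, sp2.
C3: 3 σ bonds, plus one π bond — 3 electron domains, sp2.
C4 is sp2: 3 σ bonds, plus one π bond, 3 electron-density regions.
C5 — 2 σ bonds, plus two π bonds. Steric number 2, so sp.
C6: 2 σ bonds, plus two π bonds; 2 regions of electron density → sp.
C7 (3 σ bonds, plus one π bond) has steric number 3: sp2.
C8 (2 σ bonds, plus two π bonds) has steric number 2: sp.
C9: 3 σ bonds, plus one π bond; 3 regions of electron density → sp2.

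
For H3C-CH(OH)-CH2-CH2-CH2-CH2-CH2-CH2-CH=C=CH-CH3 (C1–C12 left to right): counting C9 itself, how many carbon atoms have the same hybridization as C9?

2

C9 is sp2 (one π bond).
C1: sp3
C2: sp3
C3: sp3
C4: sp3
C5: sp3
C6: sp3
C7: sp3
C8: sp3
C9: sp2 ✓
C10: sp
C11: sp2 ✓
C12: sp3
2 carbons are sp2.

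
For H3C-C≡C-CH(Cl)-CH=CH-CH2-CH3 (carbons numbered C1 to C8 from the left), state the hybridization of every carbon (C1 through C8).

C1 — 4 σ bonds. Steric number 4, so sp3.
C2: 2 σ bonds, plus two π bonds — 2 electron domains, sp.
C3: 2 σ bonds, plus two π bonds — 2 electron domains, sp.
C4 — 4 σ bonds. Steric number 4, so sp3.
C5 (3 σ bonds, plus one π bond) has steric number 3: sp2.
C6 is sp2: 3 σ bonds, plus one π bond, 3 electron-density regions.
C7 is sp3: 4 σ bonds, 4 electron-density regions.
C8 has 4 σ bonds: steric number 4 → sp3.

C1 sp3, C2 sp, C3 sp, C4 sp3, C5 sp2, C6 sp2, C7 sp3, C8 sp3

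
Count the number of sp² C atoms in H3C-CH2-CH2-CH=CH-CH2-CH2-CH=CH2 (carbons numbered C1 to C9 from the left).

C1: sp3
C2: sp3
C3: sp3
C4: sp2 ✓
C5: sp2 ✓
C6: sp3
C7: sp3
C8: sp2 ✓
C9: sp2 ✓
C4, C5, C8, C9 → 4 sp2 carbons.

4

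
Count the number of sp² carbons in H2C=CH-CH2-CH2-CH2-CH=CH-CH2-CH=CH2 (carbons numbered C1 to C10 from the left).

C1: sp2 ✓
C2: sp2 ✓
C3: sp3
C4: sp3
C5: sp3
C6: sp2 ✓
C7: sp2 ✓
C8: sp3
C9: sp2 ✓
C10: sp2 ✓
C1, C2, C6, C7, C9, C10 → 6 sp2 carbons.

6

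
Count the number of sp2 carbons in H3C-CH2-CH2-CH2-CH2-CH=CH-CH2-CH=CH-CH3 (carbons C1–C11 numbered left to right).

C1: sp3
C2: sp3
C3: sp3
C4: sp3
C5: sp3
C6: sp2 ✓
C7: sp2 ✓
C8: sp3
C9: sp2 ✓
C10: sp2 ✓
C11: sp3
C6, C7, C9, C10 → 4 sp2 carbons.

4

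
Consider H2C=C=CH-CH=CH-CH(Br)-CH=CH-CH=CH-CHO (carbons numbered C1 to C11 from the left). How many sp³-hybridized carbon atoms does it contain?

1

C1: sp2
C2: sp
C3: sp2
C4: sp2
C5: sp2
C6: sp3 ✓
C7: sp2
C8: sp2
C9: sp2
C10: sp2
C11: sp2
C6 → 1 sp3 carbon.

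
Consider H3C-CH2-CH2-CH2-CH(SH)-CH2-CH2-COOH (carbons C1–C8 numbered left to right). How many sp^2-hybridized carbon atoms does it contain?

1

C1: sp3
C2: sp3
C3: sp3
C4: sp3
C5: sp3
C6: sp3
C7: sp3
C8: sp2 ✓
C8 → 1 sp2 carbon.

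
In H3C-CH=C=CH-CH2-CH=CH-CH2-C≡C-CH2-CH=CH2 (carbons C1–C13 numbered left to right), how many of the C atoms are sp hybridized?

C1: sp3
C2: sp2
C3: sp ✓
C4: sp2
C5: sp3
C6: sp2
C7: sp2
C8: sp3
C9: sp ✓
C10: sp ✓
C11: sp3
C12: sp2
C13: sp2
C3, C9, C10 → 3 sp carbons.

3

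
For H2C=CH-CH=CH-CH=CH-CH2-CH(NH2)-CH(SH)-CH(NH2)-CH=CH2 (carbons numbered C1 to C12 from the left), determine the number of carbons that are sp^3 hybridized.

C1: sp2
C2: sp2
C3: sp2
C4: sp2
C5: sp2
C6: sp2
C7: sp3 ✓
C8: sp3 ✓
C9: sp3 ✓
C10: sp3 ✓
C11: sp2
C12: sp2
C7, C8, C9, C10 → 4 sp3 carbons.

4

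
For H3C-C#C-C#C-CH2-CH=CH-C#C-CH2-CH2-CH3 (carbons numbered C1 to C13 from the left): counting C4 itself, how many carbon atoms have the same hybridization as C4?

6

C4 is sp (two π bonds).
C1: sp3
C2: sp ✓
C3: sp ✓
C4: sp ✓
C5: sp ✓
C6: sp3
C7: sp2
C8: sp2
C9: sp ✓
C10: sp ✓
C11: sp3
C12: sp3
C13: sp3
6 carbons are sp.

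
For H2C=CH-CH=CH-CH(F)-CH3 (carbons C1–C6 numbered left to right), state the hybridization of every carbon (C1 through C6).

C1 sp2, C2 sp2, C3 sp2, C4 sp2, C5 sp3, C6 sp3

C1: 3 σ bonds, plus one π bond; 3 regions of electron density → sp2.
C2 (3 σ bonds, plus one π bond) has steric number 3: sp2.
C3 (3 σ bonds, plus one π bond) has steric number 3: sp2.
C4 carries 3 σ bonds, plus one π bond, giving a steric number of 3, so it is sp2.
C5 — 4 σ bonds. Steric number 4, so sp3.
C6: 4 σ bonds; 4 regions of electron density → sp3.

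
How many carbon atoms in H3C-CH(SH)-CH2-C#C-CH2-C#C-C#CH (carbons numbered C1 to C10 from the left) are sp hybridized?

C1: sp3
C2: sp3
C3: sp3
C4: sp ✓
C5: sp ✓
C6: sp3
C7: sp ✓
C8: sp ✓
C9: sp ✓
C10: sp ✓
C4, C5, C7, C8, C9, C10 → 6 sp carbons.

6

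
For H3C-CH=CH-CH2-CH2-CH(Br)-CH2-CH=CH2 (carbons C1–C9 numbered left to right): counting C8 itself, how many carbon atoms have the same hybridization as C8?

C8 is sp2 (one π bond).
C1: sp3
C2: sp2 ✓
C3: sp2 ✓
C4: sp3
C5: sp3
C6: sp3
C7: sp3
C8: sp2 ✓
C9: sp2 ✓
4 carbons are sp2.

4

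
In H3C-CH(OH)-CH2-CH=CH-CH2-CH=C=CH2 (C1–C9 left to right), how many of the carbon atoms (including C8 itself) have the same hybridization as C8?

1

C8 is sp (two π bonds).
C1: sp3
C2: sp3
C3: sp3
C4: sp2
C5: sp2
C6: sp3
C7: sp2
C8: sp ✓
C9: sp2
1 carbon is sp.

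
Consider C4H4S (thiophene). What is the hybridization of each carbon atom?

sp2

Each carbon atom carries 3 σ bonds, plus one π bond, giving a steric number of 3, so it is sp2.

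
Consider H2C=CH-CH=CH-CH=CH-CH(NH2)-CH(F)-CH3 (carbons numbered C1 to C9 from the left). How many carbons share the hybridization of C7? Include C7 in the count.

3

C7 is sp3 (only σ bonds).
C1: sp2
C2: sp2
C3: sp2
C4: sp2
C5: sp2
C6: sp2
C7: sp3 ✓
C8: sp3 ✓
C9: sp3 ✓
3 carbons are sp3.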